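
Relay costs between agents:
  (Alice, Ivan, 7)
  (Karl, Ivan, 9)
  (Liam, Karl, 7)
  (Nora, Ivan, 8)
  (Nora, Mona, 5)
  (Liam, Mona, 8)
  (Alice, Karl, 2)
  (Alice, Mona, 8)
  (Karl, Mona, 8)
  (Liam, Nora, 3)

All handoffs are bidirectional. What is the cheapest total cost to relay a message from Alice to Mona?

Some routes from Alice to Mona:
Alice→Karl→Liam→Mona: 2 + 7 + 8 = 17
Alice→Karl→Mona: 2 + 8 = 10
Alice→Mona: 8
Shortest: 8.

8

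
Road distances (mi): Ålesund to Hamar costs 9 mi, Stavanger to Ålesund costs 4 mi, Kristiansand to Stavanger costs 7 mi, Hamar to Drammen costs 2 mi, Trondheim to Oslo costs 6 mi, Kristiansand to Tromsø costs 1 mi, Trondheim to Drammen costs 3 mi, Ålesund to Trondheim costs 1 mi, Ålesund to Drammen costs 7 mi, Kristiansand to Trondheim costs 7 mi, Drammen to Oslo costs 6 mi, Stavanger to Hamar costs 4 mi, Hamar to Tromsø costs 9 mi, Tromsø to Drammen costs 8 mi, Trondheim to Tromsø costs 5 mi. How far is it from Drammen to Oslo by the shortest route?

Checking several routes:
Drammen→Hamar→Stavanger→Ålesund→Trondheim→Oslo: 2 + 4 + 4 + 1 + 6 = 17
Drammen→Hamar→Ålesund→Trondheim→Oslo: 2 + 9 + 1 + 6 = 18
Drammen→Trondheim→Oslo: 3 + 6 = 9
Drammen→Ålesund→Trondheim→Oslo: 7 + 1 + 6 = 14
Drammen→Oslo: 6
Best route has total 6 mi.

6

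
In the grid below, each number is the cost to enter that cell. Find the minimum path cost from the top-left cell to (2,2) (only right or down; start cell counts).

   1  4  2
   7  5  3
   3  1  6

Cheapest: r0c0→r0c1→r0c2→r1c2→r2c2
  1 + 4 + 2 + 3 + 6 = 16

16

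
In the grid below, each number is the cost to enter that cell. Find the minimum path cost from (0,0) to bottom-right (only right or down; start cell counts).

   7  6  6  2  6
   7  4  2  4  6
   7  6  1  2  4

Path r0c0 → r0c1 → r1c1 → r1c2 → r2c2 → r2c3 → r2c4: 7 + 6 + 4 + 2 + 1 + 2 + 4 = 26.
(Top row then right column would cost 37.)

26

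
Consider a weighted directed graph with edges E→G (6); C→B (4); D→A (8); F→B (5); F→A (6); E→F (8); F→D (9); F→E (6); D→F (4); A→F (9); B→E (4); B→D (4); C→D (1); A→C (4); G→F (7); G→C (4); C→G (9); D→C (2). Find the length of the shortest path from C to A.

9

A few of the C→A routes:
C → D → F → A: 1 + 4 + 6 = 11
C → D → A: 1 + 8 = 9
C → B → D → A: 4 + 4 + 8 = 16
C → G → F → A: 9 + 7 + 6 = 22
C → B → D → F → A: 4 + 4 + 4 + 6 = 18
Best route has total 9.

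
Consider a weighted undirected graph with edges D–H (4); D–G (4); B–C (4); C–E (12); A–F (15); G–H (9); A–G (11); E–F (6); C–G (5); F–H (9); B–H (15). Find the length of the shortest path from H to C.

13

Comparing a few candidate routes:
H-B-C: 15 + 4 = 19
H-D-G-C: 4 + 4 + 5 = 13
H-G-C: 9 + 5 = 14
The minimum is 13.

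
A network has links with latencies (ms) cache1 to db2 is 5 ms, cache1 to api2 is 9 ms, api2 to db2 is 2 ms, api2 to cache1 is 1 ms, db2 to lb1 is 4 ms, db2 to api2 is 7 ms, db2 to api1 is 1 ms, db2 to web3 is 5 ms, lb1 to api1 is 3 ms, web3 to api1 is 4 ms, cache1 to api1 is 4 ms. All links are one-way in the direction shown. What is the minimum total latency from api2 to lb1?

Candidate routes:
api2 - db2 - lb1: 2 + 4 = 6
api2 - cache1 - db2 - lb1: 1 + 5 + 4 = 10
Shortest: 6 ms.

6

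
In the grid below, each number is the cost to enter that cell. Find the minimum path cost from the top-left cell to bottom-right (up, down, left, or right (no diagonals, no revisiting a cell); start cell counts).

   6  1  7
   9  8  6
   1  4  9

Path r0c0 r0c1 r1c1 r2c1 r2c2: 6 + 1 + 8 + 4 + 9 = 28.

28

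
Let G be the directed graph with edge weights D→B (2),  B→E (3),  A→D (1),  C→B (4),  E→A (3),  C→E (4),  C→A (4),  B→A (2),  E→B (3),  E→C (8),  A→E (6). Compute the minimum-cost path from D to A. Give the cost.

4

Candidate routes:
D→B→E→C→A: 2 + 3 + 8 + 4 = 17
D→B→A: 2 + 2 = 4
D→B→E→A: 2 + 3 + 3 = 8
The minimum is 4.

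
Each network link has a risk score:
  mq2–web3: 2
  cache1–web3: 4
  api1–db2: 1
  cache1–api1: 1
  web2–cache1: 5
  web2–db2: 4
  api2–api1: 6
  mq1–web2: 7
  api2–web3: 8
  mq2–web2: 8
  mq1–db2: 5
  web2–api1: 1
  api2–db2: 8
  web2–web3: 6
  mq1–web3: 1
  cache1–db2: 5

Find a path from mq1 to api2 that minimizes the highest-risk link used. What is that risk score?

6

Comparing a few candidate routes:
mq1-db2-web2-api1-api2: max(5, 4, 1, 6) = 6
mq1-db2-api1-api2: max(5, 1, 6) = 6
mq1-db2-web2-web3-cache1-api1-api2: max(5, 4, 6, 4, 1, 6) = 6
mq1-db2-web2-cache1-api1-api2: max(5, 4, 5, 1, 6) = 6
Best route has worst link 6.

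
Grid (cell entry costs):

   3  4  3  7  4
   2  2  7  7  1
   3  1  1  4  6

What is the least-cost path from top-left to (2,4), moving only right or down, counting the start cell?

One optimal route is (0,0)→(1,0)→(1,1)→(2,1)→(2,2)→(2,3)→(2,4).
Its cost is 3 + 2 + 2 + 1 + 1 + 4 + 6 = 19.
(Top row then right column would cost 28.)

19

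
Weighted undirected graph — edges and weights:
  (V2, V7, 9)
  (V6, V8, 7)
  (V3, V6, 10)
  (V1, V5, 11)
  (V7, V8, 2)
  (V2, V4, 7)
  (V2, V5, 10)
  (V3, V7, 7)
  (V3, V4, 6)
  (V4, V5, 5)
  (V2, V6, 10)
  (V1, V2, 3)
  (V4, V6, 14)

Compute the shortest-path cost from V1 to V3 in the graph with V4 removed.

A few of the V1→V3 routes:
V1-V2-V6-V3: 3 + 10 + 10 = 23
V1-V2-V6-V8-V7-V3: 3 + 10 + 7 + 2 + 7 = 29
V1-V2-V7-V8-V6-V3: 3 + 9 + 2 + 7 + 10 = 31
V1-V2-V7-V3: 3 + 9 + 7 = 19
Shortest: 19.

19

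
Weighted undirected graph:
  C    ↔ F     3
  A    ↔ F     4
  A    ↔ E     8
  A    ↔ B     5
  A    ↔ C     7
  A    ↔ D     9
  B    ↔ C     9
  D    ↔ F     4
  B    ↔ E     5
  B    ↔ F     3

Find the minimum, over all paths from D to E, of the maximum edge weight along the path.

5

Checking several routes:
D -> F -> B -> E: max(4, 3, 5) = 5
D -> F -> C -> A -> B -> E: max(4, 3, 7, 5, 5) = 7
D -> F -> A -> B -> E: max(4, 4, 5, 5) = 5
Smallest bottleneck: 5.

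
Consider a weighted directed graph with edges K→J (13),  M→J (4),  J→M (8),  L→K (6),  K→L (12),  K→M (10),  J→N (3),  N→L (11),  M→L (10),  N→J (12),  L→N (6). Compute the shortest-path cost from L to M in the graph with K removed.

26

Candidate routes:
L - N - J - M: 6 + 12 + 8 = 26
Best route has total 26.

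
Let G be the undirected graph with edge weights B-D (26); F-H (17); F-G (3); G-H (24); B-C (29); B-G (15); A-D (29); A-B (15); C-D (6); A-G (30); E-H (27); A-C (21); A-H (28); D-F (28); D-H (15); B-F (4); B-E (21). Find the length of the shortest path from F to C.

Checking several routes:
F-D-C: 28 + 6 = 34
F-B-C: 4 + 29 = 33
F-B-D-C: 4 + 26 + 6 = 36
F-H-D-C: 17 + 15 + 6 = 38
Shortest: 33.

33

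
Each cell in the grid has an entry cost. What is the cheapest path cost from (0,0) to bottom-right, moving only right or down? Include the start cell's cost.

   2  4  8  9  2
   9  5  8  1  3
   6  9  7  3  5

28

Take [0,0] -> [0,1] -> [1,1] -> [1,2] -> [1,3] -> [1,4] -> [2,4] for a total of 2 + 4 + 5 + 8 + 1 + 3 + 5 = 28.
For comparison, the top-then-right route costs 33.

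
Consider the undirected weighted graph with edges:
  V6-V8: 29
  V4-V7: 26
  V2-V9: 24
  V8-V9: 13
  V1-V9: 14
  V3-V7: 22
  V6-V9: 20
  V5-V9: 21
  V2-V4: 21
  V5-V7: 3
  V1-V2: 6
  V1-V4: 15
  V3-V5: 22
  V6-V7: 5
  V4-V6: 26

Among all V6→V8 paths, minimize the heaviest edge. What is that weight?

20

Some routes from V6 to V8:
V6 - V7 - V3 - V5 - V9 - V8: max(5, 22, 22, 21, 13) = 22
V6 - V9 - V8: max(20, 13) = 20
V6 - V7 - V5 - V9 - V8: max(5, 3, 21, 13) = 21
Smallest bottleneck: 20.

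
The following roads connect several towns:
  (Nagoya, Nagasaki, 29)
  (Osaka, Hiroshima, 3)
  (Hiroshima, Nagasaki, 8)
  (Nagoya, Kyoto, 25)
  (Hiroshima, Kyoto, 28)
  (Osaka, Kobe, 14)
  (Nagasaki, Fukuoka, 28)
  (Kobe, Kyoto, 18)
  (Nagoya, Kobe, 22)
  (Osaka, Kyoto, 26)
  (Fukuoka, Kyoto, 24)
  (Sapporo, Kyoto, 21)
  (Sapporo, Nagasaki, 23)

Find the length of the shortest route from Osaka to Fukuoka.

39

Some routes from Osaka to Fukuoka:
Osaka-Hiroshima-Kyoto-Fukuoka: 3 + 28 + 24 = 55
Osaka-Hiroshima-Nagasaki-Fukuoka: 3 + 8 + 28 = 39
Osaka-Kyoto-Fukuoka: 26 + 24 = 50
Best route has total 39.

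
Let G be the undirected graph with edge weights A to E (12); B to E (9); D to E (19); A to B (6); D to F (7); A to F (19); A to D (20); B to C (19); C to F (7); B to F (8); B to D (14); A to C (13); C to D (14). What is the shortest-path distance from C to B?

15

A few of the C→B routes:
C→F→B: 7 + 8 = 15
C→A→B: 13 + 6 = 19
C→B: 19
Best route has total 15.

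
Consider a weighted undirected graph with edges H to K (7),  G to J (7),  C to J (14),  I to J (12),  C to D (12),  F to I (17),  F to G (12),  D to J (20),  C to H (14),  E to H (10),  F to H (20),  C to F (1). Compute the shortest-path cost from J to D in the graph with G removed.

Paths from J to D avoiding G:
J → I → F → C → D: 12 + 17 + 1 + 12 = 42
J → D: 20
J → C → D: 14 + 12 = 26
J → I → F → H → C → D: 12 + 17 + 20 + 14 + 12 = 75
Best route has total 20.

20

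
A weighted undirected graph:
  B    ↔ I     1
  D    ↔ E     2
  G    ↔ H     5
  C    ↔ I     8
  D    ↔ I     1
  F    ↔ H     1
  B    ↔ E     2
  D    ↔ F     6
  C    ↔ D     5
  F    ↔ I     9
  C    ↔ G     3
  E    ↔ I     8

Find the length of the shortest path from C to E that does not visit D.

Candidate routes:
C-I-E: 8 + 8 = 16
C-G-H-F-I-E: 3 + 5 + 1 + 9 + 8 = 26
C-I-B-E: 8 + 1 + 2 = 11
C-G-H-F-I-B-E: 3 + 5 + 1 + 9 + 1 + 2 = 21
Shortest: 11.

11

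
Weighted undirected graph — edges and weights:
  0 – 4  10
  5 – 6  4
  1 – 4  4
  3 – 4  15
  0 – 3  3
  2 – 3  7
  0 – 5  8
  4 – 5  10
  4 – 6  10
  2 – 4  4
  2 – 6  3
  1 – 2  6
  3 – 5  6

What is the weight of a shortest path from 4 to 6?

7

A few of the 4→6 routes:
4 -> 5 -> 6: 10 + 4 = 14
4 -> 6: 10
4 -> 2 -> 3 -> 5 -> 6: 4 + 7 + 6 + 4 = 21
4 -> 2 -> 6: 4 + 3 = 7
4 -> 1 -> 2 -> 6: 4 + 6 + 3 = 13
The minimum is 7.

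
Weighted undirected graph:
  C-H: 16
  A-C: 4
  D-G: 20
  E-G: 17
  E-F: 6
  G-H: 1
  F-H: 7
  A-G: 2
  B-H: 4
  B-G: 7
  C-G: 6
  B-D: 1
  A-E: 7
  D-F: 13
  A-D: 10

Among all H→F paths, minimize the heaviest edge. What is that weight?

A few of the H→F routes:
H→B→G→C→A→E→F: max(4, 7, 6, 4, 7, 6) = 7
H→B→G→A→E→F: max(4, 7, 2, 7, 6) = 7
H→F: max(7) = 7
Smallest bottleneck: 7.

7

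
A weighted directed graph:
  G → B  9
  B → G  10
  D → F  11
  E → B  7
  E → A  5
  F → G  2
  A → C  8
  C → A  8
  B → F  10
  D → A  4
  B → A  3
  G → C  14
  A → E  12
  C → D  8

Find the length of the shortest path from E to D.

21

Comparing a few candidate routes:
E-B-A-C-D: 7 + 3 + 8 + 8 = 26
E-B-G-C-D: 7 + 10 + 14 + 8 = 39
E-A-C-D: 5 + 8 + 8 = 21
The minimum is 21.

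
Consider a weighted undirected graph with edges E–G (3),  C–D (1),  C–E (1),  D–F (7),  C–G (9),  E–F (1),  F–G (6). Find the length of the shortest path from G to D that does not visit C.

11

Paths from G to D avoiding C:
G→F→D: 6 + 7 = 13
G→E→F→D: 3 + 1 + 7 = 11
Shortest: 11.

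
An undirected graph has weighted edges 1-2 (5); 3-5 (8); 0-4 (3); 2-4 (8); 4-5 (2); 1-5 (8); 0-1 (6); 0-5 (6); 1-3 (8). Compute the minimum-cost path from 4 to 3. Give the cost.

Checking several routes:
4 -> 0 -> 1 -> 3: 3 + 6 + 8 = 17
4 -> 0 -> 5 -> 3: 3 + 6 + 8 = 17
4 -> 2 -> 1 -> 3: 8 + 5 + 8 = 21
4 -> 5 -> 3: 2 + 8 = 10
4 -> 5 -> 1 -> 3: 2 + 8 + 8 = 18
4 -> 5 -> 0 -> 1 -> 3: 2 + 6 + 6 + 8 = 22
Best route has total 10.

10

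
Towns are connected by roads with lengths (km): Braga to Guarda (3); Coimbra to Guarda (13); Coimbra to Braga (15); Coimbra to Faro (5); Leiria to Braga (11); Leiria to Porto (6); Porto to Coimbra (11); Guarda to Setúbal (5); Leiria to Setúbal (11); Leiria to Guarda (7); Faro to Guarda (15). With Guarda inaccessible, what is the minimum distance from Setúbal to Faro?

Candidate routes:
Setúbal-Leiria-Braga-Coimbra-Faro: 11 + 11 + 15 + 5 = 42
Setúbal-Leiria-Porto-Coimbra-Faro: 11 + 6 + 11 + 5 = 33
Best route has total 33 km.

33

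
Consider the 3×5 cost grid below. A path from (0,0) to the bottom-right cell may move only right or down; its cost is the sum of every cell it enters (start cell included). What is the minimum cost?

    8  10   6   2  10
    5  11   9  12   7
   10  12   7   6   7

One optimal route is r0c0 → r0c1 → r0c2 → r0c3 → r0c4 → r1c4 → r2c4.
Its cost is 8 + 10 + 6 + 2 + 10 + 7 + 7 = 50.

50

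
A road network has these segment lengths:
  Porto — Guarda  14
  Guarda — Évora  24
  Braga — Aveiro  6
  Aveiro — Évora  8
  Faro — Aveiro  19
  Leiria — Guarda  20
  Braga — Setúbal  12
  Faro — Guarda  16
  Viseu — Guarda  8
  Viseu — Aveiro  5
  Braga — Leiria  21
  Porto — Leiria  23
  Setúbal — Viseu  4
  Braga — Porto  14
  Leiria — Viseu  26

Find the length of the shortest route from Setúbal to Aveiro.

9

Some routes from Setúbal to Aveiro:
Setúbal-Viseu-Aveiro: 4 + 5 = 9
Setúbal-Braga-Porto-Guarda-Viseu-Aveiro: 12 + 14 + 14 + 8 + 5 = 53
Setúbal-Braga-Aveiro: 12 + 6 = 18
Setúbal-Viseu-Guarda-Porto-Braga-Aveiro: 4 + 8 + 14 + 14 + 6 = 46
Setúbal-Viseu-Guarda-Faro-Aveiro: 4 + 8 + 16 + 19 = 47
Setúbal-Viseu-Guarda-Évora-Aveiro: 4 + 8 + 24 + 8 = 44
Shortest: 9.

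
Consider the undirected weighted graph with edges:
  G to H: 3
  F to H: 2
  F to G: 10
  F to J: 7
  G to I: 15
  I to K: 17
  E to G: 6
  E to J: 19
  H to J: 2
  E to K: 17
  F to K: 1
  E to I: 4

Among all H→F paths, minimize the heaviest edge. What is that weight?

2

A few of the H→F routes:
H → G → F: max(3, 10) = 10
H → F: max(2) = 2
H → G → I → E → K → F: max(3, 15, 4, 17, 1) = 17
H → J → F: max(2, 7) = 7
Best route has worst link 2.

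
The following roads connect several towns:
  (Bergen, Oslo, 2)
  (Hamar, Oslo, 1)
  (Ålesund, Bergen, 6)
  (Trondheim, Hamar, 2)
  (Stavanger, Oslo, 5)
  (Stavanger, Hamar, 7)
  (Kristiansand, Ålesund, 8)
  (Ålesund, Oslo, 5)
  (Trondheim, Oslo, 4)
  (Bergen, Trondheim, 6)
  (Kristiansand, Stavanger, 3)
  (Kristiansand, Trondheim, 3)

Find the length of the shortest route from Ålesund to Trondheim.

8

A few of the Ålesund→Trondheim routes:
Ålesund→Kristiansand→Trondheim: 8 + 3 = 11
Ålesund→Oslo→Trondheim: 5 + 4 = 9
Ålesund→Oslo→Hamar→Trondheim: 5 + 1 + 2 = 8
Ålesund→Bergen→Oslo→Hamar→Trondheim: 6 + 2 + 1 + 2 = 11
Shortest: 8.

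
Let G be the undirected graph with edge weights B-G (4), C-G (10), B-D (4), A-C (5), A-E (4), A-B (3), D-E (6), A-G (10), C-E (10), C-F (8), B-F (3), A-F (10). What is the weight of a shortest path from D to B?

4

Comparing a few candidate routes:
D → E → C → A → B: 6 + 10 + 5 + 3 = 24
D → E → A → F → B: 6 + 4 + 10 + 3 = 23
D → E → A → C → F → B: 6 + 4 + 5 + 8 + 3 = 26
D → E → A → B: 6 + 4 + 3 = 13
D → B: 4
D → E → A → G → B: 6 + 4 + 10 + 4 = 24
Shortest: 4.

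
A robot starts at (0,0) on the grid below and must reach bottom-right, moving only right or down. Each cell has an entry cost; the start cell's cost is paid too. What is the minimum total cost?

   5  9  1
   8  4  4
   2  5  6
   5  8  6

Path r0c0 → r0c1 → r0c2 → r1c2 → r2c2 → r3c2: 5 + 9 + 1 + 4 + 6 + 6 = 31.

31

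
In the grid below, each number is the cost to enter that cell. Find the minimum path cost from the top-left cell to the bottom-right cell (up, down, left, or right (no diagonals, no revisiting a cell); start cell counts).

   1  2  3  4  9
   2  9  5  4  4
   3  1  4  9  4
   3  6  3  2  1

17

Cheapest: (0,0) → (1,0) → (2,0) → (2,1) → (2,2) → (3,2) → (3,3) → (3,4)
  1 + 2 + 3 + 1 + 4 + 3 + 2 + 1 = 17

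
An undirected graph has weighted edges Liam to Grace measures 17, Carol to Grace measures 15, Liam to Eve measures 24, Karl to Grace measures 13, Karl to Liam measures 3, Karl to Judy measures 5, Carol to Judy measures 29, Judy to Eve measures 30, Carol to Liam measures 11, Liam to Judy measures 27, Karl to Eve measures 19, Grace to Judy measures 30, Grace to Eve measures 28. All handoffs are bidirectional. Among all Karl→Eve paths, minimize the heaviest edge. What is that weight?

19

A few of the Karl→Eve routes:
Karl - Liam - Eve: max(3, 24) = 24
Karl - Grace - Carol - Liam - Eve: max(13, 15, 11, 24) = 24
Karl - Eve: max(19) = 19
Best route has worst link 19.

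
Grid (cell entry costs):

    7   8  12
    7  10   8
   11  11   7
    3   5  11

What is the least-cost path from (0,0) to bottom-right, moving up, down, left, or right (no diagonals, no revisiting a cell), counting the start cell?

44

Best path: (0,0) → (1,0) → (2,0) → (3,0) → (3,1) → (3,2)
Cost: 7 + 7 + 11 + 3 + 5 + 11 = 44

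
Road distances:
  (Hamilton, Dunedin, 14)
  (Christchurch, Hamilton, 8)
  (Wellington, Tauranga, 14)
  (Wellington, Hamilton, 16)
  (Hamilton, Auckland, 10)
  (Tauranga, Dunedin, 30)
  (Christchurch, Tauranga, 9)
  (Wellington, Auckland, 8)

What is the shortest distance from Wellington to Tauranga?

14

Paths from Wellington to Tauranga:
Wellington -> Tauranga: 14
Wellington -> Auckland -> Hamilton -> Dunedin -> Tauranga: 8 + 10 + 14 + 30 = 62
Wellington -> Hamilton -> Dunedin -> Tauranga: 16 + 14 + 30 = 60
Wellington -> Auckland -> Hamilton -> Christchurch -> Tauranga: 8 + 10 + 8 + 9 = 35
Wellington -> Hamilton -> Christchurch -> Tauranga: 16 + 8 + 9 = 33
The minimum is 14.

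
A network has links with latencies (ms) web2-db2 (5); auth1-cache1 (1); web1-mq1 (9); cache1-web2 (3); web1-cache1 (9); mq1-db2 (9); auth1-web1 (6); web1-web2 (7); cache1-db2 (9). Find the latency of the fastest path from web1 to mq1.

9

Comparing a few candidate routes:
web1 - auth1 - cache1 - db2 - mq1: 6 + 1 + 9 + 9 = 25
web1 - auth1 - cache1 - web2 - db2 - mq1: 6 + 1 + 3 + 5 + 9 = 24
web1 - cache1 - db2 - mq1: 9 + 9 + 9 = 27
web1 - cache1 - web2 - db2 - mq1: 9 + 3 + 5 + 9 = 26
web1 - mq1: 9
web1 - web2 - db2 - mq1: 7 + 5 + 9 = 21
The minimum is 9 ms.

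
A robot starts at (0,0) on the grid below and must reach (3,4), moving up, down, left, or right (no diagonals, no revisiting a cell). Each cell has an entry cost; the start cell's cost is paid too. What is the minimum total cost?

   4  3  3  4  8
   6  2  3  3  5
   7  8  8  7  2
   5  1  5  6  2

Path [0,0] → [0,1] → [1,1] → [1,2] → [1,3] → [1,4] → [2,4] → [3,4]: 4 + 3 + 2 + 3 + 3 + 5 + 2 + 2 = 24.

24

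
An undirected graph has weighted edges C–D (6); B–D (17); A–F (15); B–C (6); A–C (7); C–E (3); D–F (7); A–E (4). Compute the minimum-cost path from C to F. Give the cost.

13

Routes from C to F:
C - A - F: 7 + 15 = 22
C - E - A - F: 3 + 4 + 15 = 22
C - B - D - F: 6 + 17 + 7 = 30
C - D - F: 6 + 7 = 13
Best route has total 13.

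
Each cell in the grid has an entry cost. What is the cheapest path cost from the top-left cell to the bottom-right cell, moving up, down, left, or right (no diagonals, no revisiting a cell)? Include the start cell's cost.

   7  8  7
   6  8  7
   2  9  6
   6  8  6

35

Cheapest: (0,0)→(1,0)→(2,0)→(3,0)→(3,1)→(3,2)
  7 + 6 + 2 + 6 + 8 + 6 = 35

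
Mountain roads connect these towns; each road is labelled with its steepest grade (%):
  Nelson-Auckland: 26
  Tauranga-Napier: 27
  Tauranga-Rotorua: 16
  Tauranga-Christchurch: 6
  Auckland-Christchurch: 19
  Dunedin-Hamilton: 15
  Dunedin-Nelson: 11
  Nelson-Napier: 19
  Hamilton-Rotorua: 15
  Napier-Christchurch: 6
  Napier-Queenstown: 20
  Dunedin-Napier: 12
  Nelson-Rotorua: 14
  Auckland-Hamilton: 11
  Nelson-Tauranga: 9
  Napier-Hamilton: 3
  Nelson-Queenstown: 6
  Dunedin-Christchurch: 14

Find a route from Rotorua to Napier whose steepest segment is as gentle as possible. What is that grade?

14

Checking several routes:
Rotorua -> Nelson -> Dunedin -> Napier: max(14, 11, 12) = 14
Rotorua -> Nelson -> Tauranga -> Christchurch -> Napier: max(14, 9, 6, 6) = 14
Rotorua -> Nelson -> Tauranga -> Christchurch -> Dunedin -> Napier: max(14, 9, 6, 14, 12) = 14
Rotorua -> Nelson -> Dunedin -> Christchurch -> Napier: max(14, 11, 14, 6) = 14
Best route has worst link 14%.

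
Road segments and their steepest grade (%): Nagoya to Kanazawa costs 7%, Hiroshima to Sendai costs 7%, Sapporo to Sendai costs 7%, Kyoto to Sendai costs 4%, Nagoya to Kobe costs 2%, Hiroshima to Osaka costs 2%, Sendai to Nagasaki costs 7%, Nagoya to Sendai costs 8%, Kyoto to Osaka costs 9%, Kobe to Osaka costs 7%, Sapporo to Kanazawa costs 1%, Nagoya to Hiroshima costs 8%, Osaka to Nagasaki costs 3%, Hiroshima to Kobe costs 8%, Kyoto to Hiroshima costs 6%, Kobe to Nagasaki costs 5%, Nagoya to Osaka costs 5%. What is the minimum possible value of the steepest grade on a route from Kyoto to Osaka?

6

Some routes from Kyoto to Osaka:
Kyoto → Hiroshima → Sendai → Nagasaki → Osaka: max(6, 7, 7, 3) = 7
Kyoto → Hiroshima → Sendai → Nagasaki → Kobe → Nagoya → Osaka: max(6, 7, 7, 5, 2, 5) = 7
Kyoto → Hiroshima → Osaka: max(6, 2) = 6
Kyoto → Hiroshima → Sendai → Nagasaki → Kobe → Osaka: max(6, 7, 7, 5, 7) = 7
Smallest bottleneck: 6%.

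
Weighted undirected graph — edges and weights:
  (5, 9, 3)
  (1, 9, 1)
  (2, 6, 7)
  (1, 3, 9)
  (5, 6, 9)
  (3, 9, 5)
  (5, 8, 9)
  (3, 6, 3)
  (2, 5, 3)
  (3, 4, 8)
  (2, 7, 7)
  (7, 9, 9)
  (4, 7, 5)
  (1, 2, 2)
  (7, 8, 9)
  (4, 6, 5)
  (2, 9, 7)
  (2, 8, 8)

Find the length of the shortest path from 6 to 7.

Comparing a few candidate routes:
6 - 3 - 9 - 7: 3 + 5 + 9 = 17
6 - 2 - 7: 7 + 7 = 14
6 - 3 - 4 - 7: 3 + 8 + 5 = 16
6 - 4 - 7: 5 + 5 = 10
Shortest: 10.

10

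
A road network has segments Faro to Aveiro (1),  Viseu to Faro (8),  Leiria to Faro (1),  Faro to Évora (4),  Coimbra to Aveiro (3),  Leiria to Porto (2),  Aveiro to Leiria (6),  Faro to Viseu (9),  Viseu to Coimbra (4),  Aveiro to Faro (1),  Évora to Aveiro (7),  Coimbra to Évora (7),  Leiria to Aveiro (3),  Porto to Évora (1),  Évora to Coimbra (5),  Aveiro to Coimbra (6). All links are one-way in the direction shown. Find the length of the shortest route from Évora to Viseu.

Paths from Évora to Viseu:
Évora-Aveiro-Leiria-Faro-Viseu: 7 + 6 + 1 + 9 = 23
Évora-Coimbra-Aveiro-Leiria-Faro-Viseu: 5 + 3 + 6 + 1 + 9 = 24
Évora-Coimbra-Aveiro-Faro-Viseu: 5 + 3 + 1 + 9 = 18
Évora-Aveiro-Faro-Viseu: 7 + 1 + 9 = 17
Shortest: 17.

17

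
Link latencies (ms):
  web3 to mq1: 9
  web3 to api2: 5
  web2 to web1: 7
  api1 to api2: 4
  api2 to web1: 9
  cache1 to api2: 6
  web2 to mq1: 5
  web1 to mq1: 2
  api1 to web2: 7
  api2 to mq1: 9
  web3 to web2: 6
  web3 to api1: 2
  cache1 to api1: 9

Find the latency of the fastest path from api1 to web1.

13

Checking several routes:
api1 -> web3 -> mq1 -> web1: 2 + 9 + 2 = 13
api1 -> web2 -> web1: 7 + 7 = 14
api1 -> api2 -> web1: 4 + 9 = 13
The minimum is 13 ms.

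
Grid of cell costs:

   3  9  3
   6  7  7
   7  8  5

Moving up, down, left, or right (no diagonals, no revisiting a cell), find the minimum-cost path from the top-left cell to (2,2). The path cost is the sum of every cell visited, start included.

27

Path (0,0) -> (0,1) -> (0,2) -> (1,2) -> (2,2): 3 + 9 + 3 + 7 + 5 = 27.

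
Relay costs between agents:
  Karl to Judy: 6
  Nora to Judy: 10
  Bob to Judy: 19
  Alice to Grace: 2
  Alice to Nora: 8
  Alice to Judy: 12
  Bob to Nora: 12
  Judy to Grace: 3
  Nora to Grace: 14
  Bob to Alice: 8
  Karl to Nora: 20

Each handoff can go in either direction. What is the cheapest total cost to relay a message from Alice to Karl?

A few of the Alice→Karl routes:
Alice - Judy - Karl: 12 + 6 = 18
Alice - Grace - Judy - Karl: 2 + 3 + 6 = 11
Alice - Nora - Judy - Karl: 8 + 10 + 6 = 24
Best route has total 11.

11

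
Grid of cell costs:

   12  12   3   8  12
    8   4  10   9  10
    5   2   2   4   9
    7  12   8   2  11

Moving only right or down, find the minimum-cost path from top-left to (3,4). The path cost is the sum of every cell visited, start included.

Best path: r0c0 → r1c0 → r1c1 → r2c1 → r2c2 → r2c3 → r3c3 → r3c4
Cost: 12 + 8 + 4 + 2 + 2 + 4 + 2 + 11 = 45

45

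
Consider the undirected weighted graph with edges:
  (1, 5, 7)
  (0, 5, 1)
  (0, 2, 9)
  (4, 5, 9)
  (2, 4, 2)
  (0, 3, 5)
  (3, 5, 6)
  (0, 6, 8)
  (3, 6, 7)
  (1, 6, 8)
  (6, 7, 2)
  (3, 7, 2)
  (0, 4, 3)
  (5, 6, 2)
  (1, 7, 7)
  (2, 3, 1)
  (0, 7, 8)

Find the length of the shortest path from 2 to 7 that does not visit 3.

Checking several routes:
2 → 0 → 7: 9 + 8 = 17
2 → 4 → 0 → 6 → 7: 2 + 3 + 8 + 2 = 15
2 → 4 → 0 → 5 → 6 → 7: 2 + 3 + 1 + 2 + 2 = 10
2 → 4 → 5 → 6 → 7: 2 + 9 + 2 + 2 = 15
2 → 4 → 0 → 7: 2 + 3 + 8 = 13
2 → 0 → 5 → 6 → 7: 9 + 1 + 2 + 2 = 14
The minimum is 10.

10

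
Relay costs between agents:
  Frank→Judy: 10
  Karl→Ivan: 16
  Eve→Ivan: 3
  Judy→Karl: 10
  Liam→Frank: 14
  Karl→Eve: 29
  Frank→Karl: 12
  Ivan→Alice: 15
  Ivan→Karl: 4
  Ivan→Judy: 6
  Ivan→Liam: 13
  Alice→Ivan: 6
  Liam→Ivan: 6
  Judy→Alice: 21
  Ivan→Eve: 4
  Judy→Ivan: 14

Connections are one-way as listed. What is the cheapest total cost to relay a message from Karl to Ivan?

Routes from Karl to Ivan:
Karl→Ivan: 16
Karl→Eve→Ivan: 29 + 3 = 32
Shortest: 16.

16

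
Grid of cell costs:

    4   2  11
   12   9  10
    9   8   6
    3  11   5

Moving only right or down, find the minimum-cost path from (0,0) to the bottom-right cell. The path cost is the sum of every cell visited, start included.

Take r0c0 -> r0c1 -> r1c1 -> r2c1 -> r2c2 -> r3c2 for a total of 4 + 2 + 9 + 8 + 6 + 5 = 34.
(Top row then right column would cost 38.)

34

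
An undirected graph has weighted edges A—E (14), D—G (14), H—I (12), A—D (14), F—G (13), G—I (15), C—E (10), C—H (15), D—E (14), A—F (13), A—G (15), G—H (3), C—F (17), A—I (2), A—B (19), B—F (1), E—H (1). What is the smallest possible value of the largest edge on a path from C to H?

10

Some routes from C to H:
C→E→H: max(10, 1) = 10
C→E→D→A→F→G→H: max(10, 14, 14, 13, 13, 3) = 14
C→E→D→G→H: max(10, 14, 14, 3) = 14
C→E→D→G→F→A→I→H: max(10, 14, 14, 13, 13, 2, 12) = 14
The minimum achievable maximum is 10.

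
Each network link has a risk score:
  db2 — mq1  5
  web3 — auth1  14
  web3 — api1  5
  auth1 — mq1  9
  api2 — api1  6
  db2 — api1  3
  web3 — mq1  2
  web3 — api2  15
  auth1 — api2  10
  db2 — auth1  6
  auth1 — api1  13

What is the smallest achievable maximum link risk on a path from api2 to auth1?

Comparing a few candidate routes:
api2 → api1 → web3 → mq1 → db2 → auth1: max(6, 5, 2, 5, 6) = 6
api2 → api1 → db2 → auth1: max(6, 3, 6) = 6
api2 → api1 → web3 → mq1 → auth1: max(6, 5, 2, 9) = 9
The minimum achievable maximum is 6.

6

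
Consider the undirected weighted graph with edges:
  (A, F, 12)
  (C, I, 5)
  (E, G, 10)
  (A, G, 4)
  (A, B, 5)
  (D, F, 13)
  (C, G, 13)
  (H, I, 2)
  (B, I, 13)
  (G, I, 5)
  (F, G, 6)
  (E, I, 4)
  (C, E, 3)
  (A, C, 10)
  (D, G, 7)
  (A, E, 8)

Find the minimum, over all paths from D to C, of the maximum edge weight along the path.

Checking several routes:
D-G-A-C: max(7, 4, 10) = 10
D-G-A-E-C: max(7, 4, 8, 3) = 8
D-G-I-E-C: max(7, 5, 4, 3) = 7
D-G-E-I-C: max(7, 10, 4, 5) = 10
D-G-I-C: max(7, 5, 5) = 7
D-G-A-E-I-C: max(7, 4, 8, 4, 5) = 8
The minimum achievable maximum is 7.

7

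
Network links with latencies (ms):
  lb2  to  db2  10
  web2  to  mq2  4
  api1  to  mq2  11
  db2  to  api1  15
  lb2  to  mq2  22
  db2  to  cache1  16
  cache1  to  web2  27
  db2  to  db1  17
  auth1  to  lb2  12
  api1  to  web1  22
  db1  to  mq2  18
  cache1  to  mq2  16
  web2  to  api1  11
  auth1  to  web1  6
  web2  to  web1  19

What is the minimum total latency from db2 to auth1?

Some routes from db2 to auth1:
db2-api1-mq2-lb2-auth1: 15 + 11 + 22 + 12 = 60
db2-lb2-auth1: 10 + 12 = 22
db2-lb2-mq2-web2-web1-auth1: 10 + 22 + 4 + 19 + 6 = 61
db2-api1-web2-web1-auth1: 15 + 11 + 19 + 6 = 51
db2-api1-mq2-web2-web1-auth1: 15 + 11 + 4 + 19 + 6 = 55
db2-api1-web1-auth1: 15 + 22 + 6 = 43
Shortest: 22 ms.

22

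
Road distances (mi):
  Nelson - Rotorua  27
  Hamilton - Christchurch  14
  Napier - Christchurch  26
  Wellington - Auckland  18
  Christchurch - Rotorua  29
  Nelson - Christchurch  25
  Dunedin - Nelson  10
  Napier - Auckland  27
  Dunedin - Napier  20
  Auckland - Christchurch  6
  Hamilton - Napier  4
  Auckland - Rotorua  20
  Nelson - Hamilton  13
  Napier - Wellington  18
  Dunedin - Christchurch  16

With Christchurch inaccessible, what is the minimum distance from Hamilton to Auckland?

31

A few of the Hamilton→Auckland routes:
Hamilton-Nelson-Rotorua-Auckland: 13 + 27 + 20 = 60
Hamilton-Napier-Wellington-Auckland: 4 + 18 + 18 = 40
Hamilton-Nelson-Dunedin-Napier-Wellington-Auckland: 13 + 10 + 20 + 18 + 18 = 79
Hamilton-Nelson-Dunedin-Napier-Auckland: 13 + 10 + 20 + 27 = 70
Hamilton-Napier-Auckland: 4 + 27 = 31
Best route has total 31 mi.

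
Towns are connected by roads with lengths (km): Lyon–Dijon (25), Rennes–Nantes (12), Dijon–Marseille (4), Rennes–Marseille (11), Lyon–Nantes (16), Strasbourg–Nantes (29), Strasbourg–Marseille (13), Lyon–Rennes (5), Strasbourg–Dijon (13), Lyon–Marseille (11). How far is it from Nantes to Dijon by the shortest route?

Comparing a few candidate routes:
Nantes→Lyon→Rennes→Marseille→Dijon: 16 + 5 + 11 + 4 = 36
Nantes→Rennes→Lyon→Dijon: 12 + 5 + 25 = 42
Nantes→Lyon→Marseille→Dijon: 16 + 11 + 4 = 31
Nantes→Lyon→Dijon: 16 + 25 = 41
Nantes→Rennes→Marseille→Dijon: 12 + 11 + 4 = 27
Nantes→Rennes→Lyon→Marseille→Dijon: 12 + 5 + 11 + 4 = 32
The minimum is 27 km.

27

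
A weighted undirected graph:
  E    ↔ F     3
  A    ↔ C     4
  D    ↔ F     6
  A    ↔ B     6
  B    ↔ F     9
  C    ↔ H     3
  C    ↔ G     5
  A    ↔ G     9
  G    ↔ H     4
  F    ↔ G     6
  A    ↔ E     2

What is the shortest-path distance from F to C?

9

Comparing a few candidate routes:
F→E→A→G→C: 3 + 2 + 9 + 5 = 19
F→G→C: 6 + 5 = 11
F→E→A→C: 3 + 2 + 4 = 9
F→B→A→C: 9 + 6 + 4 = 19
F→G→H→C: 6 + 4 + 3 = 13
Shortest: 9.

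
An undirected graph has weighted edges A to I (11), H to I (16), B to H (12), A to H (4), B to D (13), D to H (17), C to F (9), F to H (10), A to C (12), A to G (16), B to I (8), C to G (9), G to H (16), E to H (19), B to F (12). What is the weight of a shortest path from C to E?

Some routes from C to E:
C → A → H → E: 12 + 4 + 19 = 35
C → F → H → E: 9 + 10 + 19 = 38
C → G → H → E: 9 + 16 + 19 = 44
The minimum is 35.

35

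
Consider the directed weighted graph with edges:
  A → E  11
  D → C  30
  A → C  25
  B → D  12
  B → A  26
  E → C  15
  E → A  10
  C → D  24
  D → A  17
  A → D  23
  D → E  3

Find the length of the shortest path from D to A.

13

Candidate routes:
D → E → A: 3 + 10 = 13
D → A: 17
Best route has total 13.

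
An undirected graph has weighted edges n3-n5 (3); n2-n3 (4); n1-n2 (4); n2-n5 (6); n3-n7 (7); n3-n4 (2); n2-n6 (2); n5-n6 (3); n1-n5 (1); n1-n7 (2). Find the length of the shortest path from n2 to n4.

Some routes from n2 to n4:
n2 -> n3 -> n4: 4 + 2 = 6
n2 -> n5 -> n3 -> n4: 6 + 3 + 2 = 11
n2 -> n6 -> n5 -> n3 -> n4: 2 + 3 + 3 + 2 = 10
n2 -> n1 -> n7 -> n3 -> n4: 4 + 2 + 7 + 2 = 15
n2 -> n1 -> n5 -> n3 -> n4: 4 + 1 + 3 + 2 = 10
n2 -> n6 -> n5 -> n1 -> n7 -> n3 -> n4: 2 + 3 + 1 + 2 + 7 + 2 = 17
Best route has total 6.

6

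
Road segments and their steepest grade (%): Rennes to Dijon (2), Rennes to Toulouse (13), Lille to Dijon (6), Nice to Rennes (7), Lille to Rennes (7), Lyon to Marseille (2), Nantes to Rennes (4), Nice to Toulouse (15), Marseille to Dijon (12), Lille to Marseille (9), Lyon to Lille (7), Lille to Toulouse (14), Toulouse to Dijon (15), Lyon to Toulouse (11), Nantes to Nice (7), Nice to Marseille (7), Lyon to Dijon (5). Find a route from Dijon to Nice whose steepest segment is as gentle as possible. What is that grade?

7

Comparing a few candidate routes:
Dijon - Rennes - Nice: max(2, 7) = 7
Dijon - Rennes - Nantes - Nice: max(2, 4, 7) = 7
Dijon - Rennes - Lille - Lyon - Marseille - Nice: max(2, 7, 7, 2, 7) = 7
Smallest bottleneck: 7%.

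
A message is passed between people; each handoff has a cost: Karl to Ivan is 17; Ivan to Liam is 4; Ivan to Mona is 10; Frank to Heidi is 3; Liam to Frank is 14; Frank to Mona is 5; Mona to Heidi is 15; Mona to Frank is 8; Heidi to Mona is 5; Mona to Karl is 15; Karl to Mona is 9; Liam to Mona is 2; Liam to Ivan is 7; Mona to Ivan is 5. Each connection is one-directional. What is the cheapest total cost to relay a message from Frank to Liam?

14

Paths from Frank to Liam:
Frank-Mona-Ivan-Liam: 5 + 5 + 4 = 14
Frank-Heidi-Mona-Ivan-Liam: 3 + 5 + 5 + 4 = 17
Frank-Heidi-Mona-Karl-Ivan-Liam: 3 + 5 + 15 + 17 + 4 = 44
Frank-Mona-Karl-Ivan-Liam: 5 + 15 + 17 + 4 = 41
The minimum is 14.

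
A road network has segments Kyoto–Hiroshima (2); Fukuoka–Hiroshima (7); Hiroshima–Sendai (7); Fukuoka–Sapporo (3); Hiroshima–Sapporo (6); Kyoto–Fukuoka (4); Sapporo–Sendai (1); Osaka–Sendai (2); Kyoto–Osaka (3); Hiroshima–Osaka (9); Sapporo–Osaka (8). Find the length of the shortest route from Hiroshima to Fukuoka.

6

Some routes from Hiroshima to Fukuoka:
Hiroshima → Kyoto → Osaka → Sendai → Sapporo → Fukuoka: 2 + 3 + 2 + 1 + 3 = 11
Hiroshima → Sendai → Sapporo → Fukuoka: 7 + 1 + 3 = 11
Hiroshima → Sapporo → Fukuoka: 6 + 3 = 9
Hiroshima → Kyoto → Fukuoka: 2 + 4 = 6
Hiroshima → Fukuoka: 7
The minimum is 6.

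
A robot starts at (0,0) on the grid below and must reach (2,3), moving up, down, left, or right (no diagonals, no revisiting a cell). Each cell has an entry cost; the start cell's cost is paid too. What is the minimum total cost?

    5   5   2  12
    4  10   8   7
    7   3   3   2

24

Path (0,0)→(1,0)→(2,0)→(2,1)→(2,2)→(2,3): 5 + 4 + 7 + 3 + 3 + 2 = 24.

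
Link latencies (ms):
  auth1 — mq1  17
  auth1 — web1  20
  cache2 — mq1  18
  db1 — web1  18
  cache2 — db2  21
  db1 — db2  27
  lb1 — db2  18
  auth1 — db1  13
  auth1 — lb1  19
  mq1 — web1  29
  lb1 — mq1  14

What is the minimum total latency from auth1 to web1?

20

Comparing a few candidate routes:
auth1 -> web1: 20
auth1 -> db1 -> web1: 13 + 18 = 31
auth1 -> mq1 -> web1: 17 + 29 = 46
The minimum is 20 ms.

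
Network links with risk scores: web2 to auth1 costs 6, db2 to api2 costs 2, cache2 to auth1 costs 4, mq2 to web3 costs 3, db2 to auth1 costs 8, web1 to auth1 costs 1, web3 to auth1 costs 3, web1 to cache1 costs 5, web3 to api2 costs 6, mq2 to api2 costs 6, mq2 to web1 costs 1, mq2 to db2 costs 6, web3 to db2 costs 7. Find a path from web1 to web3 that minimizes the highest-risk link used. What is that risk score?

3

Checking several routes:
web1 - mq2 - api2 - db2 - web3: max(1, 6, 2, 7) = 7
web1 - mq2 - web3: max(1, 3) = 3
web1 - auth1 - web3: max(1, 3) = 3
web1 - mq2 - db2 - api2 - web3: max(1, 6, 2, 6) = 6
web1 - mq2 - api2 - web3: max(1, 6, 6) = 6
Best route has worst link 3.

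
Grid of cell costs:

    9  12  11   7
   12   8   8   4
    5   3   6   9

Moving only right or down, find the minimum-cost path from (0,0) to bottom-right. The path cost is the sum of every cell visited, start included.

44

Cheapest: [0,0]→[1,0]→[2,0]→[2,1]→[2,2]→[2,3]
  9 + 12 + 5 + 3 + 6 + 9 = 44
For comparison, the top-then-right route costs 52.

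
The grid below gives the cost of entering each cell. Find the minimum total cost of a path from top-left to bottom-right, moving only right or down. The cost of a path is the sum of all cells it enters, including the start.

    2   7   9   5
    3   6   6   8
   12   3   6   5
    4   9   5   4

29

Best path: r0c0→r1c0→r1c1→r2c1→r2c2→r2c3→r3c3
Cost: 2 + 3 + 6 + 3 + 6 + 5 + 4 = 29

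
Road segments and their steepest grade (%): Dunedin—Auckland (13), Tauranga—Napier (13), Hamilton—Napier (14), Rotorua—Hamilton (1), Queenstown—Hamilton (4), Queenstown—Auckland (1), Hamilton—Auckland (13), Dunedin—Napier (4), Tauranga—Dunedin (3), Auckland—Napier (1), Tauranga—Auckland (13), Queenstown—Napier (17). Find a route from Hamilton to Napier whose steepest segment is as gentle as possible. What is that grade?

A few of the Hamilton→Napier routes:
Hamilton -> Queenstown -> Auckland -> Napier: max(4, 1, 1) = 4
Hamilton -> Queenstown -> Auckland -> Dunedin -> Tauranga -> Napier: max(4, 1, 13, 3, 13) = 13
Hamilton -> Queenstown -> Auckland -> Tauranga -> Dunedin -> Napier: max(4, 1, 13, 3, 4) = 13
Hamilton -> Queenstown -> Auckland -> Dunedin -> Napier: max(4, 1, 13, 4) = 13
Hamilton -> Auckland -> Napier: max(13, 1) = 13
Hamilton -> Queenstown -> Auckland -> Tauranga -> Napier: max(4, 1, 13, 13) = 13
Best route has worst link 4%.

4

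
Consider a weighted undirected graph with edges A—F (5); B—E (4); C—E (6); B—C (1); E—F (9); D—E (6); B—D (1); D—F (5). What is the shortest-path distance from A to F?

Paths from A to F:
A - F: 5
The minimum is 5.

5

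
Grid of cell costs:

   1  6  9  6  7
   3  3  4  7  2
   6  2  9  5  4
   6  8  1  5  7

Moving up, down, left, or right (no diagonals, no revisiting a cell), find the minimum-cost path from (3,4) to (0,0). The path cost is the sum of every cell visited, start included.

30

Cheapest: [3,4] [3,3] [3,2] [3,1] [2,1] [1,1] [1,0] [0,0]
  7 + 5 + 1 + 8 + 2 + 3 + 3 + 1 = 30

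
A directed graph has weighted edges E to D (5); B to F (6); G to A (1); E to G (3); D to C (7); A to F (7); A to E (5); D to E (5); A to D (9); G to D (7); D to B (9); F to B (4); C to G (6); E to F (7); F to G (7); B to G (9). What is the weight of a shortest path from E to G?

3

Checking several routes:
E → D → C → G: 5 + 7 + 6 = 18
E → G: 3
E → F → G: 7 + 7 = 14
The minimum is 3.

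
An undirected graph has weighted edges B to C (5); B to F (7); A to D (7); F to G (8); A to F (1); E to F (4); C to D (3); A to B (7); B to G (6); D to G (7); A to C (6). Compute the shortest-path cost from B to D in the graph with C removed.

13

A few of the B→D routes:
B - F - A - D: 7 + 1 + 7 = 15
B - G - D: 6 + 7 = 13
B - A - D: 7 + 7 = 14
Shortest: 13.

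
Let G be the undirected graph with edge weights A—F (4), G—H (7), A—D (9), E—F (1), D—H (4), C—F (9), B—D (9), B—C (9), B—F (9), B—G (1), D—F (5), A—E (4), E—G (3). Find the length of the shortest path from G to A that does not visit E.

A few of the G→A routes:
G-B-D-F-A: 1 + 9 + 5 + 4 = 19
G-B-D-A: 1 + 9 + 9 = 19
G-B-F-A: 1 + 9 + 4 = 14
The minimum is 14.

14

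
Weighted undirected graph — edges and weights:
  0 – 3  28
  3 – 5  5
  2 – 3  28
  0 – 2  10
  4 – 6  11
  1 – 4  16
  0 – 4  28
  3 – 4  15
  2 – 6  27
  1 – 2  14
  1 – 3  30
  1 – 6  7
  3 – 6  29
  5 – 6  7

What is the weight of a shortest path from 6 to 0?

31

Some routes from 6 to 0:
6 → 4 → 0: 11 + 28 = 39
6 → 2 → 0: 27 + 10 = 37
6 → 5 → 3 → 0: 7 + 5 + 28 = 40
6 → 1 → 2 → 0: 7 + 14 + 10 = 31
Best route has total 31.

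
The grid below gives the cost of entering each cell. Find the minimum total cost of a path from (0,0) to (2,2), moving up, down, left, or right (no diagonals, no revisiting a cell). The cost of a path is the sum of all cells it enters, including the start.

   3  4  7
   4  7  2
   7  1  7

22

Cheapest: r0c0 -> r0c1 -> r1c1 -> r2c1 -> r2c2
  3 + 4 + 7 + 1 + 7 = 22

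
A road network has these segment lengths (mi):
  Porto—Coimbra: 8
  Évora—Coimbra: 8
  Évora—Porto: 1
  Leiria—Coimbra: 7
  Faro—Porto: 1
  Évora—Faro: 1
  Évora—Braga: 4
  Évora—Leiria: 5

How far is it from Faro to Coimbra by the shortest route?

Some routes from Faro to Coimbra:
Faro - Évora - Coimbra: 1 + 8 = 9
Faro - Porto - Évora - Coimbra: 1 + 1 + 8 = 10
Faro - Porto - Coimbra: 1 + 8 = 9
Shortest: 9 mi.

9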